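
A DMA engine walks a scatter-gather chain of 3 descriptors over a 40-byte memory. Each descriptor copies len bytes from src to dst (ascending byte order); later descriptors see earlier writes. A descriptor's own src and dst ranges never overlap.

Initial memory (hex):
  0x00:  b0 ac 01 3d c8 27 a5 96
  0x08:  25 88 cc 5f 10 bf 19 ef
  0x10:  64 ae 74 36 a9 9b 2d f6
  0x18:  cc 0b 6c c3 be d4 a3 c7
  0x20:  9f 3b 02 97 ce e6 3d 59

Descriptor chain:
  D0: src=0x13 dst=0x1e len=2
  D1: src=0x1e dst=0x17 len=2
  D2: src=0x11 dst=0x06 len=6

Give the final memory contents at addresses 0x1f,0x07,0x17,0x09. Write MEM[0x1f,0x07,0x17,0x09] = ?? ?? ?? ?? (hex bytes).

MEM[0x1f,0x07,0x17,0x09] = a9 74 36 a9

D0: mem[0x1e..0x1f] <- [36 a9]
D1: mem[0x17..0x18] <- [36 a9]
D2: mem[0x06..0x0b] <- [ae 74 36 a9 9b 2d]
query mem[0x1f]=0xa9, mem[0x07]=0x74, mem[0x17]=0x36, mem[0x09]=0xa9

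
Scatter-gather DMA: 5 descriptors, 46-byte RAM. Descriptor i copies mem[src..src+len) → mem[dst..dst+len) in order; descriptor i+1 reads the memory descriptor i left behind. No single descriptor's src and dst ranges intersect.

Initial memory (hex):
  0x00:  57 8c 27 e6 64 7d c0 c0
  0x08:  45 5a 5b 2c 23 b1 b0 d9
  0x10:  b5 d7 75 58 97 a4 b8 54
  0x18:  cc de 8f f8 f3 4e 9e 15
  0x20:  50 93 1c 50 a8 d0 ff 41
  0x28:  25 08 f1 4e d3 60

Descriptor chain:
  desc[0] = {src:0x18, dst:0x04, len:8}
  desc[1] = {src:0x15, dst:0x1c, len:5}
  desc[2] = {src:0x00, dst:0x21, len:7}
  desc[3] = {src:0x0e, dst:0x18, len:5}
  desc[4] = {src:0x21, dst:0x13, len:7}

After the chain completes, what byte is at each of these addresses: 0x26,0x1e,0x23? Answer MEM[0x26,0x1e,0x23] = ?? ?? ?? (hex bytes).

D0: mem[0x04..0x0b] <- [cc de 8f f8 f3 4e 9e 15]
D1: mem[0x1c..0x20] <- [a4 b8 54 cc de]
D2: mem[0x21..0x27] <- [57 8c 27 e6 cc de 8f]
D3: mem[0x18..0x1c] <- [b0 d9 b5 d7 75]
D4: mem[0x13..0x19] <- [57 8c 27 e6 cc de 8f]
query mem[0x26]=0xde, mem[0x1e]=0x54, mem[0x23]=0x27

MEM[0x26,0x1e,0x23] = de 54 27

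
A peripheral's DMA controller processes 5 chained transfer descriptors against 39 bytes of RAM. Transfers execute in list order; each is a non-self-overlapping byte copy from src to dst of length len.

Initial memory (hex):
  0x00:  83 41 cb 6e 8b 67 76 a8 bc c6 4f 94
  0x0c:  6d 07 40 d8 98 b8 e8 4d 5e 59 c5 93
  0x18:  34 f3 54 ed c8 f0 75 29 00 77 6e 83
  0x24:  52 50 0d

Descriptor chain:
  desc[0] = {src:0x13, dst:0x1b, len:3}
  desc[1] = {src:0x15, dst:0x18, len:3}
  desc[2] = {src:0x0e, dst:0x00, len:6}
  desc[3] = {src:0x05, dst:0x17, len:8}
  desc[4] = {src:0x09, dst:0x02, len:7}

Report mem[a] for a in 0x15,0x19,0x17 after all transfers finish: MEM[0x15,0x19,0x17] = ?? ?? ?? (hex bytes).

MEM[0x15,0x19,0x17] = 59 a8 4d

  after D0: wrote 3B at 0x1b = 4d5e59
  after D1: wrote 3B at 0x18 = 59c593
  after D2: wrote 6B at 0x00 = 40d898b8e84d
  after D3: wrote 8B at 0x17 = 4d76a8bcc64f946d
  after D4: wrote 7B at 0x02 = c64f946d0740d8
query mem[0x15]=0x59, mem[0x19]=0xa8, mem[0x17]=0x4d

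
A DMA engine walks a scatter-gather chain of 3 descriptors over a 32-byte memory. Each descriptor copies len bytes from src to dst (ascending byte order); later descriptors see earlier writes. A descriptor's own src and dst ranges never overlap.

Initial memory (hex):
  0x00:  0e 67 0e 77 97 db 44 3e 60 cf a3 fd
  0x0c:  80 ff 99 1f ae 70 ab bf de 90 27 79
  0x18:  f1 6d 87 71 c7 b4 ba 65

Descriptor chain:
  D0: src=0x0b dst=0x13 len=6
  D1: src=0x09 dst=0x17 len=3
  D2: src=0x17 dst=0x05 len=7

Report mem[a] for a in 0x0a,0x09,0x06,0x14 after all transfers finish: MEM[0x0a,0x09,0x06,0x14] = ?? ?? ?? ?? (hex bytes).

MEM[0x0a,0x09,0x06,0x14] = c7 71 a3 80

[0] 0x0b->0x13 len=6 : fd 80 ff 99 1f ae
[1] 0x09->0x17 len=3 : cf a3 fd
[2] 0x17->0x05 len=7 : cf a3 fd 87 71 c7 b4
query mem[0x0a]=0xc7, mem[0x09]=0x71, mem[0x06]=0xa3, mem[0x14]=0x80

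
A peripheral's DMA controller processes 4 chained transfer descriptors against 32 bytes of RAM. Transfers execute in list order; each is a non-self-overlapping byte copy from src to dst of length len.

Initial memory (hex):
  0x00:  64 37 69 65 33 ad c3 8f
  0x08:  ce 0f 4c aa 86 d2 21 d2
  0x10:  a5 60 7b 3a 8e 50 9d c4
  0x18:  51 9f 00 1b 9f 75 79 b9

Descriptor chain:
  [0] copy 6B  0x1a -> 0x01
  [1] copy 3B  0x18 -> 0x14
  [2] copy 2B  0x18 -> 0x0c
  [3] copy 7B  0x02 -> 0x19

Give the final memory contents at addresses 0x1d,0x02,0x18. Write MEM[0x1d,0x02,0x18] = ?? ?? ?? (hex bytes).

MEM[0x1d,0x02,0x18] = b9 1b 51

  after D0: wrote 6B at 0x01 = 001b9f7579b9
  after D1: wrote 3B at 0x14 = 519f00
  after D2: wrote 2B at 0x0c = 519f
  after D3: wrote 7B at 0x19 = 1b9f7579b98fce
query mem[0x1d]=0xb9, mem[0x02]=0x1b, mem[0x18]=0x51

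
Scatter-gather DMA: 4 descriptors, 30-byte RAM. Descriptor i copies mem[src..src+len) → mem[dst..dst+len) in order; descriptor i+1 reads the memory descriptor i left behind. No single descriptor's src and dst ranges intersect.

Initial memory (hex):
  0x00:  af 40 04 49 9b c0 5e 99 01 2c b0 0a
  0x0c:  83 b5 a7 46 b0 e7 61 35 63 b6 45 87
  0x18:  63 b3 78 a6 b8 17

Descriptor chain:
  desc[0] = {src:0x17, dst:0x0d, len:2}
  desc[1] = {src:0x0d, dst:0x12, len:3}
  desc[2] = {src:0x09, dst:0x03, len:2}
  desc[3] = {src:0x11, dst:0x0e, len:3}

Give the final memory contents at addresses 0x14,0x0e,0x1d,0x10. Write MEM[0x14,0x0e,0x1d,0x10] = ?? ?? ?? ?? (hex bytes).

MEM[0x14,0x0e,0x1d,0x10] = 46 e7 17 63

  after D0: wrote 2B at 0x0d = 8763
  after D1: wrote 3B at 0x12 = 876346
  after D2: wrote 2B at 0x03 = 2cb0
  after D3: wrote 3B at 0x0e = e78763
query mem[0x14]=0x46, mem[0x0e]=0xe7, mem[0x1d]=0x17, mem[0x10]=0x63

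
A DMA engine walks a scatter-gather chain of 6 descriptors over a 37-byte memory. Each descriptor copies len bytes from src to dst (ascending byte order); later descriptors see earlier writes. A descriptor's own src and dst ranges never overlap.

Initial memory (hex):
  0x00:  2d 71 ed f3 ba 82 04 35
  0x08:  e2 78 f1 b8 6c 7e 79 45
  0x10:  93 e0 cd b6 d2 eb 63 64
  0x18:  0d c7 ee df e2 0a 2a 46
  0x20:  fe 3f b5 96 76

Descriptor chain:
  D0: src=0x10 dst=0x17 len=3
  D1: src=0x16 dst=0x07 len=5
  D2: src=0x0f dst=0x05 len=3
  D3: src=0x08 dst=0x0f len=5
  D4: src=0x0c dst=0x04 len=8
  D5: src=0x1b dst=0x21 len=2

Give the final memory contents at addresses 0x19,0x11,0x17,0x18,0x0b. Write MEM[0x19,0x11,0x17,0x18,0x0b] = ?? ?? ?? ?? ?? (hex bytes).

#0 dst[0x17+3] := {0x93,0xe0,0xcd}
#1 dst[0x07+5] := {0x63,0x93,0xe0,0xcd,0xee}
#2 dst[0x05+3] := {0x45,0x93,0xe0}
#3 dst[0x0f+5] := {0x93,0xe0,0xcd,0xee,0x6c}
#4 dst[0x04+8] := {0x6c,0x7e,0x79,0x93,0xe0,0xcd,0xee,0x6c}
#5 dst[0x21+2] := {0xdf,0xe2}
query mem[0x19]=0xcd, mem[0x11]=0xcd, mem[0x17]=0x93, mem[0x18]=0xe0, mem[0x0b]=0x6c

MEM[0x19,0x11,0x17,0x18,0x0b] = cd cd 93 e0 6c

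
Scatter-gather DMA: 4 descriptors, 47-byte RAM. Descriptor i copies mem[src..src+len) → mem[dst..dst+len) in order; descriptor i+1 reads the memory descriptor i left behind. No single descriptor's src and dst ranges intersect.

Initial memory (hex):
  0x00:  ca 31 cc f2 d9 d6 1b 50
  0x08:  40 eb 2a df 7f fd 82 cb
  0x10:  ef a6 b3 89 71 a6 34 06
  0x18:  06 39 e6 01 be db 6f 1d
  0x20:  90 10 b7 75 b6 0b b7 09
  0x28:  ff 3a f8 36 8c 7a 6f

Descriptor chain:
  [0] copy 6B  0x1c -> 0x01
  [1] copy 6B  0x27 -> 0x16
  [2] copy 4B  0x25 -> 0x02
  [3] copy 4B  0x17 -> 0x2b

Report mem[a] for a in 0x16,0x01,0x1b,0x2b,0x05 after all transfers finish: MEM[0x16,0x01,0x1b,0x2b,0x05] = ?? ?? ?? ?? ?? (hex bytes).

MEM[0x16,0x01,0x1b,0x2b,0x05] = 09 be 8c ff ff

[0] 0x1c->0x01 len=6 : be db 6f 1d 90 10
[1] 0x27->0x16 len=6 : 09 ff 3a f8 36 8c
[2] 0x25->0x02 len=4 : 0b b7 09 ff
[3] 0x17->0x2b len=4 : ff 3a f8 36
query mem[0x16]=0x09, mem[0x01]=0xbe, mem[0x1b]=0x8c, mem[0x2b]=0xff, mem[0x05]=0xff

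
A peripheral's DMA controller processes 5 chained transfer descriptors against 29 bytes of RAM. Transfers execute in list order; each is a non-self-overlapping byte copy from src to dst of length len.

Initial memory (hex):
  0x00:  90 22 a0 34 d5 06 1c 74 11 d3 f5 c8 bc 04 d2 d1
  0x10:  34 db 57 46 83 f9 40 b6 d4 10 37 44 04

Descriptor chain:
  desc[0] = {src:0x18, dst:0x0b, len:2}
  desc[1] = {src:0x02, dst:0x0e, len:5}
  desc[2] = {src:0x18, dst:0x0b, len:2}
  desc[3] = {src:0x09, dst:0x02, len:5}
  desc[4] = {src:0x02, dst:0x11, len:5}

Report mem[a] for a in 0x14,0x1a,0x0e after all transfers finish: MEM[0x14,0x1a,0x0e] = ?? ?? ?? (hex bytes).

#0 dst[0x0b+2] := {0xd4,0x10}
#1 dst[0x0e+5] := {0xa0,0x34,0xd5,0x06,0x1c}
#2 dst[0x0b+2] := {0xd4,0x10}
#3 dst[0x02+5] := {0xd3,0xf5,0xd4,0x10,0x04}
#4 dst[0x11+5] := {0xd3,0xf5,0xd4,0x10,0x04}
query mem[0x14]=0x10, mem[0x1a]=0x37, mem[0x0e]=0xa0

MEM[0x14,0x1a,0x0e] = 10 37 a0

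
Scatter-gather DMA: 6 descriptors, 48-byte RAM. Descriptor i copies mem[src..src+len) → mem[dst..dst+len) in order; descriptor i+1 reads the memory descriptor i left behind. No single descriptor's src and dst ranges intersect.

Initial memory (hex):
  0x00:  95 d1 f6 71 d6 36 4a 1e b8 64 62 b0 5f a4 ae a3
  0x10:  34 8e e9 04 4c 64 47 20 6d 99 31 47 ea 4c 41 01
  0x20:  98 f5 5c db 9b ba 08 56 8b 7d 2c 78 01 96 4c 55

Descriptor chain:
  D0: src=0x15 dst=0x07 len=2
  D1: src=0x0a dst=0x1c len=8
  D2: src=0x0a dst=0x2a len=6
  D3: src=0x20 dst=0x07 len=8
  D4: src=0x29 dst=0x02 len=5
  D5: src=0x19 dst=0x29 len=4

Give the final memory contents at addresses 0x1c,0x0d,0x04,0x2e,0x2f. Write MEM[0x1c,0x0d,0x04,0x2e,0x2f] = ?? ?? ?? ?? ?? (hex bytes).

D0: mem[0x07..0x08] <- [64 47]
D1: mem[0x1c..0x23] <- [62 b0 5f a4 ae a3 34 8e]
D2: mem[0x2a..0x2f] <- [62 b0 5f a4 ae a3]
D3: mem[0x07..0x0e] <- [ae a3 34 8e 9b ba 08 56]
D4: mem[0x02..0x06] <- [7d 62 b0 5f a4]
D5: mem[0x29..0x2c] <- [99 31 47 62]
query mem[0x1c]=0x62, mem[0x0d]=0x08, mem[0x04]=0xb0, mem[0x2e]=0xae, mem[0x2f]=0xa3

MEM[0x1c,0x0d,0x04,0x2e,0x2f] = 62 08 b0 ae a3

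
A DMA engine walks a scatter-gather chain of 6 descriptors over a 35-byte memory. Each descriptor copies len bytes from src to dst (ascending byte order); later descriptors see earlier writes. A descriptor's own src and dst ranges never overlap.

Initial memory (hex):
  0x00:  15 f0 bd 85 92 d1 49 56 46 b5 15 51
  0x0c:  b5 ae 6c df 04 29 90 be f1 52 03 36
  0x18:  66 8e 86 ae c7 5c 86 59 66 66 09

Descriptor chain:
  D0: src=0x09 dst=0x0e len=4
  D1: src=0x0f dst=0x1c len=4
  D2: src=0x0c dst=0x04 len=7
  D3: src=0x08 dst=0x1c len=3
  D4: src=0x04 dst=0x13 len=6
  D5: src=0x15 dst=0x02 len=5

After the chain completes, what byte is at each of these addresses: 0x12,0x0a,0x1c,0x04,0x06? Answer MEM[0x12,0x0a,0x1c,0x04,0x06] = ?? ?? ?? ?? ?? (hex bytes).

MEM[0x12,0x0a,0x1c,0x04,0x06] = 90 90 51 51 8e

#0 dst[0x0e+4] := {0xb5,0x15,0x51,0xb5}
#1 dst[0x1c+4] := {0x15,0x51,0xb5,0x90}
#2 dst[0x04+7] := {0xb5,0xae,0xb5,0x15,0x51,0xb5,0x90}
#3 dst[0x1c+3] := {0x51,0xb5,0x90}
#4 dst[0x13+6] := {0xb5,0xae,0xb5,0x15,0x51,0xb5}
#5 dst[0x02+5] := {0xb5,0x15,0x51,0xb5,0x8e}
query mem[0x12]=0x90, mem[0x0a]=0x90, mem[0x1c]=0x51, mem[0x04]=0x51, mem[0x06]=0x8e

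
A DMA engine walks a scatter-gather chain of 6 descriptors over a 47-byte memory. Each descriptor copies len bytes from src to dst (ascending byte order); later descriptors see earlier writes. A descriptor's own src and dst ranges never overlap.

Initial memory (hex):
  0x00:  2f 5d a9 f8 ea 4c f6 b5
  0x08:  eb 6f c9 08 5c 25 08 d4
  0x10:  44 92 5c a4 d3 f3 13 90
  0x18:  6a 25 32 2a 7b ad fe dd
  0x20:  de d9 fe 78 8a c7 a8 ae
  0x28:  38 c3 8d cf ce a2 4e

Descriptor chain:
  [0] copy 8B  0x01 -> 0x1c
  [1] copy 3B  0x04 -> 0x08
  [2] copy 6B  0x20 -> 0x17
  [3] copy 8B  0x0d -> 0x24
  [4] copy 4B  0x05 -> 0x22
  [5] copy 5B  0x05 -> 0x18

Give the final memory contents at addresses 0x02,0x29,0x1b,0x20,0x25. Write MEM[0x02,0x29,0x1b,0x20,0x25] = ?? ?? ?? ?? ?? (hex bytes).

MEM[0x02,0x29,0x1b,0x20,0x25] = a9 5c ea 4c ea

[0] 0x01->0x1c len=8 : 5d a9 f8 ea 4c f6 b5 eb
[1] 0x04->0x08 len=3 : ea 4c f6
[2] 0x20->0x17 len=6 : 4c f6 b5 eb 8a c7
[3] 0x0d->0x24 len=8 : 25 08 d4 44 92 5c a4 d3
[4] 0x05->0x22 len=4 : 4c f6 b5 ea
[5] 0x05->0x18 len=5 : 4c f6 b5 ea 4c
query mem[0x02]=0xa9, mem[0x29]=0x5c, mem[0x1b]=0xea, mem[0x20]=0x4c, mem[0x25]=0xea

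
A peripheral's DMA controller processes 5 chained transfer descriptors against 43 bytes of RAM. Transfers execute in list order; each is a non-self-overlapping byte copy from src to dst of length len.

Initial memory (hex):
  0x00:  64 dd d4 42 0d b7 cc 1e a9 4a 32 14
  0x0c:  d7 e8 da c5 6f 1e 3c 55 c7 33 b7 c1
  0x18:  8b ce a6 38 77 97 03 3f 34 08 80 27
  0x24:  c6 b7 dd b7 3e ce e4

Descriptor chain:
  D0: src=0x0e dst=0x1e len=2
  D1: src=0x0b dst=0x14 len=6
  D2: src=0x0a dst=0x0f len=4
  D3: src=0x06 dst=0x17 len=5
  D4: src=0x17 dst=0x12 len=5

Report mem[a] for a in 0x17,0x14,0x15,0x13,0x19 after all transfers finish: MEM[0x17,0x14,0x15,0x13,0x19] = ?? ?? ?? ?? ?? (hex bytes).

D0: mem[0x1e..0x1f] <- [da c5]
D1: mem[0x14..0x19] <- [14 d7 e8 da c5 6f]
D2: mem[0x0f..0x12] <- [32 14 d7 e8]
D3: mem[0x17..0x1b] <- [cc 1e a9 4a 32]
D4: mem[0x12..0x16] <- [cc 1e a9 4a 32]
query mem[0x17]=0xcc, mem[0x14]=0xa9, mem[0x15]=0x4a, mem[0x13]=0x1e, mem[0x19]=0xa9

MEM[0x17,0x14,0x15,0x13,0x19] = cc a9 4a 1e a9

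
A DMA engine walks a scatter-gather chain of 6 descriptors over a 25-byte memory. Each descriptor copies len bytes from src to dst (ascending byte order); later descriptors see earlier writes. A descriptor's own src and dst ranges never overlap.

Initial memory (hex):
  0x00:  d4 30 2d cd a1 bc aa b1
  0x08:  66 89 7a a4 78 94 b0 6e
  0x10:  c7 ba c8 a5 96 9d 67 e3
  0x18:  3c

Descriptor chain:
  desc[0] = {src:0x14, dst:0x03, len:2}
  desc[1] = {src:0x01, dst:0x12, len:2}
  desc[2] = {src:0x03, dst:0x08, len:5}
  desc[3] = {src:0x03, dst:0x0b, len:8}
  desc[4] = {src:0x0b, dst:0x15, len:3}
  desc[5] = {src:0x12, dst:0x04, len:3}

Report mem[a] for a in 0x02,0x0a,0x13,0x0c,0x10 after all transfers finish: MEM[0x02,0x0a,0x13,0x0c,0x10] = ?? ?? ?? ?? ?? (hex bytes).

MEM[0x02,0x0a,0x13,0x0c,0x10] = 2d bc 2d 9d 96

[0] 0x14->0x03 len=2 : 96 9d
[1] 0x01->0x12 len=2 : 30 2d
[2] 0x03->0x08 len=5 : 96 9d bc aa b1
[3] 0x03->0x0b len=8 : 96 9d bc aa b1 96 9d bc
[4] 0x0b->0x15 len=3 : 96 9d bc
[5] 0x12->0x04 len=3 : bc 2d 96
query mem[0x02]=0x2d, mem[0x0a]=0xbc, mem[0x13]=0x2d, mem[0x0c]=0x9d, mem[0x10]=0x96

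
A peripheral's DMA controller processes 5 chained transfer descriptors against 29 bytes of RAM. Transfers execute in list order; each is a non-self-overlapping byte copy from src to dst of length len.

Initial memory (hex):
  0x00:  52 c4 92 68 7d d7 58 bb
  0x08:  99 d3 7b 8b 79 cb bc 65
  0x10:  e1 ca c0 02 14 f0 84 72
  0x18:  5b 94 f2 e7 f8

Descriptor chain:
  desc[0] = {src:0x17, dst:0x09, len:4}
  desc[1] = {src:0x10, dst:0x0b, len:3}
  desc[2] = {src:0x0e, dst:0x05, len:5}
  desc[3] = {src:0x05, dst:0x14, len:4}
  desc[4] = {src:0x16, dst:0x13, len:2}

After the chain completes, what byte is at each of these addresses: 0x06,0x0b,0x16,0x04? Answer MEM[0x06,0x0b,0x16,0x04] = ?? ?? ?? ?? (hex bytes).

MEM[0x06,0x0b,0x16,0x04] = 65 e1 e1 7d

#0 dst[0x09+4] := {0x72,0x5b,0x94,0xf2}
#1 dst[0x0b+3] := {0xe1,0xca,0xc0}
#2 dst[0x05+5] := {0xbc,0x65,0xe1,0xca,0xc0}
#3 dst[0x14+4] := {0xbc,0x65,0xe1,0xca}
#4 dst[0x13+2] := {0xe1,0xca}
query mem[0x06]=0x65, mem[0x0b]=0xe1, mem[0x16]=0xe1, mem[0x04]=0x7d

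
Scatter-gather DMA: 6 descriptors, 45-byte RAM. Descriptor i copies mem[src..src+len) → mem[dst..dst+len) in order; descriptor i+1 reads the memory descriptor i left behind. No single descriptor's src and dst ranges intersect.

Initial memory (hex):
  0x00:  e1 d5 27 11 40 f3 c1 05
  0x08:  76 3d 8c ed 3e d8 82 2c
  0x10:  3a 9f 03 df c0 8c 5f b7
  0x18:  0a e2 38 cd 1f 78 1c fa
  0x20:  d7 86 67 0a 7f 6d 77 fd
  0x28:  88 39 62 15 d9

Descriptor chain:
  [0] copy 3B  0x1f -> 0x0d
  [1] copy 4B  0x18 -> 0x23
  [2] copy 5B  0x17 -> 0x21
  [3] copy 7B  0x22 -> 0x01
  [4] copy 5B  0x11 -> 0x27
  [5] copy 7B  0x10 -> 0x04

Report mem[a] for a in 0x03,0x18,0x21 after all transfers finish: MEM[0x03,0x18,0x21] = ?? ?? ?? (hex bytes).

MEM[0x03,0x18,0x21] = 38 0a b7

#0 dst[0x0d+3] := {0xfa,0xd7,0x86}
#1 dst[0x23+4] := {0x0a,0xe2,0x38,0xcd}
#2 dst[0x21+5] := {0xb7,0x0a,0xe2,0x38,0xcd}
#3 dst[0x01+7] := {0x0a,0xe2,0x38,0xcd,0xcd,0xfd,0x88}
#4 dst[0x27+5] := {0x9f,0x03,0xdf,0xc0,0x8c}
#5 dst[0x04+7] := {0x3a,0x9f,0x03,0xdf,0xc0,0x8c,0x5f}
query mem[0x03]=0x38, mem[0x18]=0x0a, mem[0x21]=0xb7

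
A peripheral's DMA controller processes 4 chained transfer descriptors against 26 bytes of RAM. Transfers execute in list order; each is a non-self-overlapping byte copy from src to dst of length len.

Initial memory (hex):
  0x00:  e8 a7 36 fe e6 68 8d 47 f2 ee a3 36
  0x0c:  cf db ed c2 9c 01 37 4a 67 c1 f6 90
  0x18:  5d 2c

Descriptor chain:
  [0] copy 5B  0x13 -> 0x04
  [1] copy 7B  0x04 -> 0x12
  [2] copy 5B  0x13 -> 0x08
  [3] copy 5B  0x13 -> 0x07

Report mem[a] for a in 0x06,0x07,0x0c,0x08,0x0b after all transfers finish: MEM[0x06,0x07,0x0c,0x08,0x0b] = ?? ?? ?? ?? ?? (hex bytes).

  after D0: wrote 5B at 0x04 = 4a67c1f690
  after D1: wrote 7B at 0x12 = 4a67c1f690eea3
  after D2: wrote 5B at 0x08 = 67c1f690ee
  after D3: wrote 5B at 0x07 = 67c1f690ee
query mem[0x06]=0xc1, mem[0x07]=0x67, mem[0x0c]=0xee, mem[0x08]=0xc1, mem[0x0b]=0xee

MEM[0x06,0x07,0x0c,0x08,0x0b] = c1 67 ee c1 ee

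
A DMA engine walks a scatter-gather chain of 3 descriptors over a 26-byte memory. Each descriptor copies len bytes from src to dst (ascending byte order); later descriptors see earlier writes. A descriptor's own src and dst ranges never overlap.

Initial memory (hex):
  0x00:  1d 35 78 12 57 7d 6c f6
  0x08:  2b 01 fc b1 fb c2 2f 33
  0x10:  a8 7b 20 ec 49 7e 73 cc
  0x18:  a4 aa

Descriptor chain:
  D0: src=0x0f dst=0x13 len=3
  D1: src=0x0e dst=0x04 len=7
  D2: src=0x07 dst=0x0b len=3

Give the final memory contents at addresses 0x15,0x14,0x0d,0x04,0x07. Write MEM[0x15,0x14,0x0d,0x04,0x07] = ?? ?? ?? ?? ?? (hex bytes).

MEM[0x15,0x14,0x0d,0x04,0x07] = 7b a8 33 2f 7b

D0: mem[0x13..0x15] <- [33 a8 7b]
D1: mem[0x04..0x0a] <- [2f 33 a8 7b 20 33 a8]
D2: mem[0x0b..0x0d] <- [7b 20 33]
query mem[0x15]=0x7b, mem[0x14]=0xa8, mem[0x0d]=0x33, mem[0x04]=0x2f, mem[0x07]=0x7b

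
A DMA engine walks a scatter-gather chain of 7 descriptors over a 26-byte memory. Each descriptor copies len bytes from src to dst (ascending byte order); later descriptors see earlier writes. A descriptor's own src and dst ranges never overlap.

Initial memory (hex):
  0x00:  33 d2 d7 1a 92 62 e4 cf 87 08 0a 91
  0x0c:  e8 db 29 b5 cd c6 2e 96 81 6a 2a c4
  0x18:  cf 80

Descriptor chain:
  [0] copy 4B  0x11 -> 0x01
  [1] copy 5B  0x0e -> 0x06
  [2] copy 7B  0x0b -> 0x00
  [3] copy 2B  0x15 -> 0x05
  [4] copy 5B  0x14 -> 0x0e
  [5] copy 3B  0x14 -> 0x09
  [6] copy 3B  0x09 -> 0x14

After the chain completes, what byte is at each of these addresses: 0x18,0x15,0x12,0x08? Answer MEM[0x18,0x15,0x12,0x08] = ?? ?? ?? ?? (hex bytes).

#0 dst[0x01+4] := {0xc6,0x2e,0x96,0x81}
#1 dst[0x06+5] := {0x29,0xb5,0xcd,0xc6,0x2e}
#2 dst[0x00+7] := {0x91,0xe8,0xdb,0x29,0xb5,0xcd,0xc6}
#3 dst[0x05+2] := {0x6a,0x2a}
#4 dst[0x0e+5] := {0x81,0x6a,0x2a,0xc4,0xcf}
#5 dst[0x09+3] := {0x81,0x6a,0x2a}
#6 dst[0x14+3] := {0x81,0x6a,0x2a}
query mem[0x18]=0xcf, mem[0x15]=0x6a, mem[0x12]=0xcf, mem[0x08]=0xcd

MEM[0x18,0x15,0x12,0x08] = cf 6a cf cd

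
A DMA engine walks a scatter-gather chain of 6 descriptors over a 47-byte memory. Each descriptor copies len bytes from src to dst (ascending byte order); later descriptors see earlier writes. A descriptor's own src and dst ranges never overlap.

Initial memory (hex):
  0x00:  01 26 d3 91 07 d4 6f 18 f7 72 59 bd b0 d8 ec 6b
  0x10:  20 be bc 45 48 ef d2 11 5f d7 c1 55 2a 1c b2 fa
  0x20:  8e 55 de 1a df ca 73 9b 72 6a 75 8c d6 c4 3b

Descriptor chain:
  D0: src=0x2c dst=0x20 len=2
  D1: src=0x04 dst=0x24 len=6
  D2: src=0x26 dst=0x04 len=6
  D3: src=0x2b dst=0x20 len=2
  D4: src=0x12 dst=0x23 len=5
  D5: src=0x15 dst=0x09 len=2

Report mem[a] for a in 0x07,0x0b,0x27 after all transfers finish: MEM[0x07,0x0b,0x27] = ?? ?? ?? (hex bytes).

MEM[0x07,0x0b,0x27] = 72 bd d2

#0 dst[0x20+2] := {0xd6,0xc4}
#1 dst[0x24+6] := {0x07,0xd4,0x6f,0x18,0xf7,0x72}
#2 dst[0x04+6] := {0x6f,0x18,0xf7,0x72,0x75,0x8c}
#3 dst[0x20+2] := {0x8c,0xd6}
#4 dst[0x23+5] := {0xbc,0x45,0x48,0xef,0xd2}
#5 dst[0x09+2] := {0xef,0xd2}
query mem[0x07]=0x72, mem[0x0b]=0xbd, mem[0x27]=0xd2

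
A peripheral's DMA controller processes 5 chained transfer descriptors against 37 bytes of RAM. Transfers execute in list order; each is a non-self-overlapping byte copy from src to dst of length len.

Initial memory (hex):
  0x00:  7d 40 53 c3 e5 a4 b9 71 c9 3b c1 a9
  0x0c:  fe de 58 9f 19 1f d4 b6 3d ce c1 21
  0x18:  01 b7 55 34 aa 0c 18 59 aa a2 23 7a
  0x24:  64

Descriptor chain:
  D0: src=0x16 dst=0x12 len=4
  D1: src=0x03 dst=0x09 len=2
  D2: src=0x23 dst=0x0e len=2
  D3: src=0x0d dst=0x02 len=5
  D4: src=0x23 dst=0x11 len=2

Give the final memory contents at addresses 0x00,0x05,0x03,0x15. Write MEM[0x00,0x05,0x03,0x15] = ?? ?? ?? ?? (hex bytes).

MEM[0x00,0x05,0x03,0x15] = 7d 19 7a b7

#0 dst[0x12+4] := {0xc1,0x21,0x01,0xb7}
#1 dst[0x09+2] := {0xc3,0xe5}
#2 dst[0x0e+2] := {0x7a,0x64}
#3 dst[0x02+5] := {0xde,0x7a,0x64,0x19,0x1f}
#4 dst[0x11+2] := {0x7a,0x64}
query mem[0x00]=0x7d, mem[0x05]=0x19, mem[0x03]=0x7a, mem[0x15]=0xb7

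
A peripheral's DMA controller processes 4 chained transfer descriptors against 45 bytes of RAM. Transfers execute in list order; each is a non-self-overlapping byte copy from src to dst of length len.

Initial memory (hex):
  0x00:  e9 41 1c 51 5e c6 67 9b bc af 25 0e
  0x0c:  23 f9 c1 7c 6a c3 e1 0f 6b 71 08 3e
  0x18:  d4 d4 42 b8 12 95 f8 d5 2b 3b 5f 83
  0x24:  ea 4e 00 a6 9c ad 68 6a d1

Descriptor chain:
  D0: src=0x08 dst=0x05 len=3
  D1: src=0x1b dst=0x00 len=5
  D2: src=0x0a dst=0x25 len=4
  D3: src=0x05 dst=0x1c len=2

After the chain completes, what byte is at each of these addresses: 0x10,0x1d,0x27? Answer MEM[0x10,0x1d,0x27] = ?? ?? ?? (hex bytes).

  after D0: wrote 3B at 0x05 = bcaf25
  after D1: wrote 5B at 0x00 = b81295f8d5
  after D2: wrote 4B at 0x25 = 250e23f9
  after D3: wrote 2B at 0x1c = bcaf
query mem[0x10]=0x6a, mem[0x1d]=0xaf, mem[0x27]=0x23

MEM[0x10,0x1d,0x27] = 6a af 23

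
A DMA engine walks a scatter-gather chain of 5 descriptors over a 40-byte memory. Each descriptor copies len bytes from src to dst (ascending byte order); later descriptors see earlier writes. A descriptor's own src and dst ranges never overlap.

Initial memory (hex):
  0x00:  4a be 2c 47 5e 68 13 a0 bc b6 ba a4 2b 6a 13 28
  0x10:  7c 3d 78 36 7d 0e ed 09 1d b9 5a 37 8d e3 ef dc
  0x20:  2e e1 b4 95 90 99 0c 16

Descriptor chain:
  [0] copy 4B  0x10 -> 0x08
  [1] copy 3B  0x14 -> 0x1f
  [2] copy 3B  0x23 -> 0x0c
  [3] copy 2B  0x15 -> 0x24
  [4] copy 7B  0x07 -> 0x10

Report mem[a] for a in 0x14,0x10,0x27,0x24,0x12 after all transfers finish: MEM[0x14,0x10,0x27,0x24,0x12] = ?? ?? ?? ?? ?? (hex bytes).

  after D0: wrote 4B at 0x08 = 7c3d7836
  after D1: wrote 3B at 0x1f = 7d0eed
  after D2: wrote 3B at 0x0c = 959099
  after D3: wrote 2B at 0x24 = 0eed
  after D4: wrote 7B at 0x10 = a07c3d78369590
query mem[0x14]=0x36, mem[0x10]=0xa0, mem[0x27]=0x16, mem[0x24]=0x0e, mem[0x12]=0x3d

MEM[0x14,0x10,0x27,0x24,0x12] = 36 a0 16 0e 3d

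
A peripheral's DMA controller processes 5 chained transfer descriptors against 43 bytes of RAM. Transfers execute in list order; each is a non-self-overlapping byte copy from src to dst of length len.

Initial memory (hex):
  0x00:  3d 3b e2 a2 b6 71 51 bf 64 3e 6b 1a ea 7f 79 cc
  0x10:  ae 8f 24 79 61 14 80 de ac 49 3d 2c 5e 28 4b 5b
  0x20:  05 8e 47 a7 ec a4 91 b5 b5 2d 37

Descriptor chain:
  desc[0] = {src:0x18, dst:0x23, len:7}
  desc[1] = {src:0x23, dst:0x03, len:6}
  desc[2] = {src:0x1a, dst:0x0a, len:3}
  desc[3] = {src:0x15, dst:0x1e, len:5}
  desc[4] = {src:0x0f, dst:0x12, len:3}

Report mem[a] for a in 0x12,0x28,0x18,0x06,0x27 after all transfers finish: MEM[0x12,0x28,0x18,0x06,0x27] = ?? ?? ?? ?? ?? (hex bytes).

MEM[0x12,0x28,0x18,0x06,0x27] = cc 28 ac 2c 5e

  after D0: wrote 7B at 0x23 = ac493d2c5e284b
  after D1: wrote 6B at 0x03 = ac493d2c5e28
  after D2: wrote 3B at 0x0a = 3d2c5e
  after D3: wrote 5B at 0x1e = 1480deac49
  after D4: wrote 3B at 0x12 = ccae8f
query mem[0x12]=0xcc, mem[0x28]=0x28, mem[0x18]=0xac, mem[0x06]=0x2c, mem[0x27]=0x5e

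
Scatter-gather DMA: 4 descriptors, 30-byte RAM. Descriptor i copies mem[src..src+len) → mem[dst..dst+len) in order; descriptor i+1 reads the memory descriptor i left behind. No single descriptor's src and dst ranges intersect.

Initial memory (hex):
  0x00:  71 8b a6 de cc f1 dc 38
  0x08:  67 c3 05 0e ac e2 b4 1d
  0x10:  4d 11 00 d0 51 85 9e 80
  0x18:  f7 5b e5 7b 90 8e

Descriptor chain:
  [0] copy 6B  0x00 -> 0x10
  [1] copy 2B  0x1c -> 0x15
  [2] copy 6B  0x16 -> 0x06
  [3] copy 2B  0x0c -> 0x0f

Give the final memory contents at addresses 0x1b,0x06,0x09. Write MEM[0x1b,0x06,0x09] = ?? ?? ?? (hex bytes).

MEM[0x1b,0x06,0x09] = 7b 8e 5b

#0 dst[0x10+6] := {0x71,0x8b,0xa6,0xde,0xcc,0xf1}
#1 dst[0x15+2] := {0x90,0x8e}
#2 dst[0x06+6] := {0x8e,0x80,0xf7,0x5b,0xe5,0x7b}
#3 dst[0x0f+2] := {0xac,0xe2}
query mem[0x1b]=0x7b, mem[0x06]=0x8e, mem[0x09]=0x5b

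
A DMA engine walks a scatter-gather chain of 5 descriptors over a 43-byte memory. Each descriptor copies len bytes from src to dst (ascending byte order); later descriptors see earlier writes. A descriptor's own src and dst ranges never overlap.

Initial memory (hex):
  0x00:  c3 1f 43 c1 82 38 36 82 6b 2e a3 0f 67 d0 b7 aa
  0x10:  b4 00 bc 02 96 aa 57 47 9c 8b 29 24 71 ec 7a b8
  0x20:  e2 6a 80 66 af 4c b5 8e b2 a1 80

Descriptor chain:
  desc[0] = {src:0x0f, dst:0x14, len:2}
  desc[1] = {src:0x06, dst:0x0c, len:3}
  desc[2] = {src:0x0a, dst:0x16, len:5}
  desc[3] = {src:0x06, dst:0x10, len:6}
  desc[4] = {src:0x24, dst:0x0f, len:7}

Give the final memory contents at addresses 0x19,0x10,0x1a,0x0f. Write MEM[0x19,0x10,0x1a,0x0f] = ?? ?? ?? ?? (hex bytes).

D0: mem[0x14..0x15] <- [aa b4]
D1: mem[0x0c..0x0e] <- [36 82 6b]
D2: mem[0x16..0x1a] <- [a3 0f 36 82 6b]
D3: mem[0x10..0x15] <- [36 82 6b 2e a3 0f]
D4: mem[0x0f..0x15] <- [af 4c b5 8e b2 a1 80]
query mem[0x19]=0x82, mem[0x10]=0x4c, mem[0x1a]=0x6b, mem[0x0f]=0xaf

MEM[0x19,0x10,0x1a,0x0f] = 82 4c 6b af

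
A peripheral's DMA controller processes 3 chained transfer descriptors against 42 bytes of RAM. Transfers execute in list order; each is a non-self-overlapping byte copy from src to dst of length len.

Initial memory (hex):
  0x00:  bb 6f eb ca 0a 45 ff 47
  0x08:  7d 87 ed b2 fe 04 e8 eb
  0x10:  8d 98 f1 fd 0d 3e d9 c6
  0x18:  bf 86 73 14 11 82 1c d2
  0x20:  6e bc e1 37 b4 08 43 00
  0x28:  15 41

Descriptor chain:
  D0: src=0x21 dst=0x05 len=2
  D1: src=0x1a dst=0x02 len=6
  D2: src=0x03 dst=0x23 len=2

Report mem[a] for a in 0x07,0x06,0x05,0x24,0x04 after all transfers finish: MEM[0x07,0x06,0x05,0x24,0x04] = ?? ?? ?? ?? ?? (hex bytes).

[0] 0x21->0x05 len=2 : bc e1
[1] 0x1a->0x02 len=6 : 73 14 11 82 1c d2
[2] 0x03->0x23 len=2 : 14 11
query mem[0x07]=0xd2, mem[0x06]=0x1c, mem[0x05]=0x82, mem[0x24]=0x11, mem[0x04]=0x11

MEM[0x07,0x06,0x05,0x24,0x04] = d2 1c 82 11 11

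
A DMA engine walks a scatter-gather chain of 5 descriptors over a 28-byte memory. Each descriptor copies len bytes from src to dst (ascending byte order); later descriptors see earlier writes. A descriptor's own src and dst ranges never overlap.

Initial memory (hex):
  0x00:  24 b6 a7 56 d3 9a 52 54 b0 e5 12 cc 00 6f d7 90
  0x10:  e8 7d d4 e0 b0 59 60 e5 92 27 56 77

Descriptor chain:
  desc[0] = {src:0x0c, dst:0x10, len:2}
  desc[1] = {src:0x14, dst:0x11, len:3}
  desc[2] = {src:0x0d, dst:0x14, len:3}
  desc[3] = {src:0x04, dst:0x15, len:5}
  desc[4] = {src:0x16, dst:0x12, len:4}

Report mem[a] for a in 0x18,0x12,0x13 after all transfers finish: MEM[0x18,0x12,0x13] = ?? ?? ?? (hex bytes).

MEM[0x18,0x12,0x13] = 54 9a 52

#0 dst[0x10+2] := {0x00,0x6f}
#1 dst[0x11+3] := {0xb0,0x59,0x60}
#2 dst[0x14+3] := {0x6f,0xd7,0x90}
#3 dst[0x15+5] := {0xd3,0x9a,0x52,0x54,0xb0}
#4 dst[0x12+4] := {0x9a,0x52,0x54,0xb0}
query mem[0x18]=0x54, mem[0x12]=0x9a, mem[0x13]=0x52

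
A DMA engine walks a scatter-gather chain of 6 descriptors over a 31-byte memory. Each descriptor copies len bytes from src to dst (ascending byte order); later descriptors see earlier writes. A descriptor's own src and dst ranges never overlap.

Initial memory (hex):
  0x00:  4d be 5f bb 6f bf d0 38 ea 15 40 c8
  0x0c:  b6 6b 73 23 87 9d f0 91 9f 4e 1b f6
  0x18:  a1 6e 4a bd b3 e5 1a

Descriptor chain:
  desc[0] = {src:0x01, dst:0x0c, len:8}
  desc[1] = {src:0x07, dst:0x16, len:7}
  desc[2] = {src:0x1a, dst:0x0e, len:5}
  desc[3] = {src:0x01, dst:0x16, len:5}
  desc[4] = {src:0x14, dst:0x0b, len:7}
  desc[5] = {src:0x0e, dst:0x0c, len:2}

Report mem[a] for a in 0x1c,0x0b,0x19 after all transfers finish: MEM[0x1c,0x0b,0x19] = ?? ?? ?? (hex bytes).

MEM[0x1c,0x0b,0x19] = 5f 9f 6f

[0] 0x01->0x0c len=8 : be 5f bb 6f bf d0 38 ea
[1] 0x07->0x16 len=7 : 38 ea 15 40 c8 be 5f
[2] 0x1a->0x0e len=5 : c8 be 5f e5 1a
[3] 0x01->0x16 len=5 : be 5f bb 6f bf
[4] 0x14->0x0b len=7 : 9f 4e be 5f bb 6f bf
[5] 0x0e->0x0c len=2 : 5f bb
query mem[0x1c]=0x5f, mem[0x0b]=0x9f, mem[0x19]=0x6f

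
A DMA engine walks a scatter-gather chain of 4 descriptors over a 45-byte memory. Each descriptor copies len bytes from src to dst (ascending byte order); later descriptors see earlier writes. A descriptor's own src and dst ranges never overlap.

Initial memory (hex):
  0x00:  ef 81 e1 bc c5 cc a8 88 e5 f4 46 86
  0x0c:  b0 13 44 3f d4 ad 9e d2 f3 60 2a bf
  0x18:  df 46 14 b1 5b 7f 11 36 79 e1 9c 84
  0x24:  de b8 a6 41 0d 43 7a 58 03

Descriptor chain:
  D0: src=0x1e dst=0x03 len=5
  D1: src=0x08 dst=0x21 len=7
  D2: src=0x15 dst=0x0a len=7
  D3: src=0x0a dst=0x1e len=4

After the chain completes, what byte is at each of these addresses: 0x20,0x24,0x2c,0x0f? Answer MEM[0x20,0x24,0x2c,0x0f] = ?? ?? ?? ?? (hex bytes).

  after D0: wrote 5B at 0x03 = 113679e19c
  after D1: wrote 7B at 0x21 = e5f44686b01344
  after D2: wrote 7B at 0x0a = 602abfdf4614b1
  after D3: wrote 4B at 0x1e = 602abfdf
query mem[0x20]=0xbf, mem[0x24]=0x86, mem[0x2c]=0x03, mem[0x0f]=0x14

MEM[0x20,0x24,0x2c,0x0f] = bf 86 03 14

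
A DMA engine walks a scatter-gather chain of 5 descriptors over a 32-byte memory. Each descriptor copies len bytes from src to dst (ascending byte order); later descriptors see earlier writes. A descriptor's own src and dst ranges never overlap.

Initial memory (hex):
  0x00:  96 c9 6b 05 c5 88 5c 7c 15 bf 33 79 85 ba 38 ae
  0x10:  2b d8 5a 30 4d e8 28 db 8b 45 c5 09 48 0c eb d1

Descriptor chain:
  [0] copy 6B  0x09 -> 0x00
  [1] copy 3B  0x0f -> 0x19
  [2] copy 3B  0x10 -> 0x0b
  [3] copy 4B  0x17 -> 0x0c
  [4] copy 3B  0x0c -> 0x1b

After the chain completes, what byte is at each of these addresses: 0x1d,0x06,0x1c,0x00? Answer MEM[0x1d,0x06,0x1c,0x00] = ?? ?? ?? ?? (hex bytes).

MEM[0x1d,0x06,0x1c,0x00] = ae 5c 8b bf

[0] 0x09->0x00 len=6 : bf 33 79 85 ba 38
[1] 0x0f->0x19 len=3 : ae 2b d8
[2] 0x10->0x0b len=3 : 2b d8 5a
[3] 0x17->0x0c len=4 : db 8b ae 2b
[4] 0x0c->0x1b len=3 : db 8b ae
query mem[0x1d]=0xae, mem[0x06]=0x5c, mem[0x1c]=0x8b, mem[0x00]=0xbf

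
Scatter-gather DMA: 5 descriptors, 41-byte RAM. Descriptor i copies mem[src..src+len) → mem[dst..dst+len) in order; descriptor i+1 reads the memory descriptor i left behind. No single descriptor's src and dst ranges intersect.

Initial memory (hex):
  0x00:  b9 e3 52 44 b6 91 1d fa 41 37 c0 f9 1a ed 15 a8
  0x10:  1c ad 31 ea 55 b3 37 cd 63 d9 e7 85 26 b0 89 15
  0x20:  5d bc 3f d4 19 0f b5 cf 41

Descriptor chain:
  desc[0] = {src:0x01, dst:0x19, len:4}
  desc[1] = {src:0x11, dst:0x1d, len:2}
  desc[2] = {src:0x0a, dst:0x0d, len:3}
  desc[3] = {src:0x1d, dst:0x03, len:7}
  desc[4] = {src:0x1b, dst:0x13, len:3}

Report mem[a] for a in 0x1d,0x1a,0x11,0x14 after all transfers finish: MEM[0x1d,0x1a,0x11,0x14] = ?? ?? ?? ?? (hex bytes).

MEM[0x1d,0x1a,0x11,0x14] = ad 52 ad b6

[0] 0x01->0x19 len=4 : e3 52 44 b6
[1] 0x11->0x1d len=2 : ad 31
[2] 0x0a->0x0d len=3 : c0 f9 1a
[3] 0x1d->0x03 len=7 : ad 31 15 5d bc 3f d4
[4] 0x1b->0x13 len=3 : 44 b6 ad
query mem[0x1d]=0xad, mem[0x1a]=0x52, mem[0x11]=0xad, mem[0x14]=0xb6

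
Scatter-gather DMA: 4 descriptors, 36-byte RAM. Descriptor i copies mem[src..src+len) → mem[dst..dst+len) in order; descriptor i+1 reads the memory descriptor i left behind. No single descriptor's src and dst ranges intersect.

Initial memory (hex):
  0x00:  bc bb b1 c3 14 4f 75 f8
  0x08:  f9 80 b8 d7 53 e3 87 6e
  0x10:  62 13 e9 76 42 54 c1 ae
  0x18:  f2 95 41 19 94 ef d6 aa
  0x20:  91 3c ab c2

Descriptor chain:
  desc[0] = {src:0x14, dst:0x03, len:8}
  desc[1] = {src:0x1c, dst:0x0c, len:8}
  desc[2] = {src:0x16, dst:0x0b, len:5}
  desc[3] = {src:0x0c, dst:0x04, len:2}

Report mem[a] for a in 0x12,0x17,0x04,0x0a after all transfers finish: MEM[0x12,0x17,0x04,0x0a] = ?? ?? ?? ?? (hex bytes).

MEM[0x12,0x17,0x04,0x0a] = ab ae ae 19

  after D0: wrote 8B at 0x03 = 4254c1aef2954119
  after D1: wrote 8B at 0x0c = 94efd6aa913cabc2
  after D2: wrote 5B at 0x0b = c1aef29541
  after D3: wrote 2B at 0x04 = aef2
query mem[0x12]=0xab, mem[0x17]=0xae, mem[0x04]=0xae, mem[0x0a]=0x19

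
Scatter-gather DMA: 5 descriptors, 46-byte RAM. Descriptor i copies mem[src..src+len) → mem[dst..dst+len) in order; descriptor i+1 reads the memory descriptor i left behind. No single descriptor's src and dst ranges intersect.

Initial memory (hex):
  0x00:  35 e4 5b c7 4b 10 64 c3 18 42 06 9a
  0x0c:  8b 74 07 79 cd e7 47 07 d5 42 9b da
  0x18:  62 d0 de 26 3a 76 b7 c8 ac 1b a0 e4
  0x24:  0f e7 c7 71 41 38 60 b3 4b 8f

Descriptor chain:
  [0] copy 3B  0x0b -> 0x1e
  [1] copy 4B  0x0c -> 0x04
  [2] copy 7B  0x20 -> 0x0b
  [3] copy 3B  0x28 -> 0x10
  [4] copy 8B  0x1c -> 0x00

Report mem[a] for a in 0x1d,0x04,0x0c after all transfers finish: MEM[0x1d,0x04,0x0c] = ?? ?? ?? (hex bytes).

D0: mem[0x1e..0x20] <- [9a 8b 74]
D1: mem[0x04..0x07] <- [8b 74 07 79]
D2: mem[0x0b..0x11] <- [74 1b a0 e4 0f e7 c7]
D3: mem[0x10..0x12] <- [41 38 60]
D4: mem[0x00..0x07] <- [3a 76 9a 8b 74 1b a0 e4]
query mem[0x1d]=0x76, mem[0x04]=0x74, mem[0x0c]=0x1b

MEM[0x1d,0x04,0x0c] = 76 74 1b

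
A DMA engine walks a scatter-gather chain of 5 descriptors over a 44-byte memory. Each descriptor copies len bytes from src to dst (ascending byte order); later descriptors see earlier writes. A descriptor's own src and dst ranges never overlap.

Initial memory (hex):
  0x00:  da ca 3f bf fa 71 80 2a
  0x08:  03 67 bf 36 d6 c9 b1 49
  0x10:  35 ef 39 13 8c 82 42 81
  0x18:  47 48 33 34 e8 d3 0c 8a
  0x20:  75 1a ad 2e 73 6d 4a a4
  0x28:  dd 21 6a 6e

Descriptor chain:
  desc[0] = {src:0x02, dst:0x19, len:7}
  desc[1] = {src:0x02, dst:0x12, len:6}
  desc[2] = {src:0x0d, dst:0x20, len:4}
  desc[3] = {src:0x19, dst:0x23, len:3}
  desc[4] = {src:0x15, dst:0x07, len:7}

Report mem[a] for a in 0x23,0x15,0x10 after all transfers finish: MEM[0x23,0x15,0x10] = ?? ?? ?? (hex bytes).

MEM[0x23,0x15,0x10] = 3f 71 35

#0 dst[0x19+7] := {0x3f,0xbf,0xfa,0x71,0x80,0x2a,0x03}
#1 dst[0x12+6] := {0x3f,0xbf,0xfa,0x71,0x80,0x2a}
#2 dst[0x20+4] := {0xc9,0xb1,0x49,0x35}
#3 dst[0x23+3] := {0x3f,0xbf,0xfa}
#4 dst[0x07+7] := {0x71,0x80,0x2a,0x47,0x3f,0xbf,0xfa}
query mem[0x23]=0x3f, mem[0x15]=0x71, mem[0x10]=0x35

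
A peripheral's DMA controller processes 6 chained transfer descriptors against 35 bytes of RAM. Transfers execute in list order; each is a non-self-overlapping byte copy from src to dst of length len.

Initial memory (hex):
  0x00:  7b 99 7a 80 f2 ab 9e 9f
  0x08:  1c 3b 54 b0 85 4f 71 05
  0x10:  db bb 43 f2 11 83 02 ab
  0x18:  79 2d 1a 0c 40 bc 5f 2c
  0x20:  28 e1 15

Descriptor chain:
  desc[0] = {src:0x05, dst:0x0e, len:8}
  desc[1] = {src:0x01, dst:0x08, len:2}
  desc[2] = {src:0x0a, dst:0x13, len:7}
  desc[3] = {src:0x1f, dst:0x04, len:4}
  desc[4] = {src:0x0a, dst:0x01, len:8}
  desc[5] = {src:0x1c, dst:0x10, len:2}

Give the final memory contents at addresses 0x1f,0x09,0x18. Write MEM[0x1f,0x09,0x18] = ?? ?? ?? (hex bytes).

MEM[0x1f,0x09,0x18] = 2c 7a 9e

D0: mem[0x0e..0x15] <- [ab 9e 9f 1c 3b 54 b0 85]
D1: mem[0x08..0x09] <- [99 7a]
D2: mem[0x13..0x19] <- [54 b0 85 4f ab 9e 9f]
D3: mem[0x04..0x07] <- [2c 28 e1 15]
D4: mem[0x01..0x08] <- [54 b0 85 4f ab 9e 9f 1c]
D5: mem[0x10..0x11] <- [40 bc]
query mem[0x1f]=0x2c, mem[0x09]=0x7a, mem[0x18]=0x9e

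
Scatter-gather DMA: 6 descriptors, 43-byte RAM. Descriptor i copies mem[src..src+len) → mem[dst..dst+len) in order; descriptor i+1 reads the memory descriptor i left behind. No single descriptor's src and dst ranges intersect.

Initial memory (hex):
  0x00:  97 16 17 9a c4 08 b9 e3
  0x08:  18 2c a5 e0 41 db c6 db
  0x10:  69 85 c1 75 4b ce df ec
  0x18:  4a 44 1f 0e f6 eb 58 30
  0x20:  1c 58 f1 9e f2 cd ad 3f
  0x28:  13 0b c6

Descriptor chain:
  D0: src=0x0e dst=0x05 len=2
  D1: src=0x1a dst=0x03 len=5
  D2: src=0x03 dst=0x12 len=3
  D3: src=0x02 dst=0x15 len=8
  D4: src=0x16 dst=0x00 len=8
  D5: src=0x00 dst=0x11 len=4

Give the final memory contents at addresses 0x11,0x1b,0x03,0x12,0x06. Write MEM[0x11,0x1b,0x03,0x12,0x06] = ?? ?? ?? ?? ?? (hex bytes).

MEM[0x11,0x1b,0x03,0x12,0x06] = 1f 18 eb 0e 2c

#0 dst[0x05+2] := {0xc6,0xdb}
#1 dst[0x03+5] := {0x1f,0x0e,0xf6,0xeb,0x58}
#2 dst[0x12+3] := {0x1f,0x0e,0xf6}
#3 dst[0x15+8] := {0x17,0x1f,0x0e,0xf6,0xeb,0x58,0x18,0x2c}
#4 dst[0x00+8] := {0x1f,0x0e,0xf6,0xeb,0x58,0x18,0x2c,0xeb}
#5 dst[0x11+4] := {0x1f,0x0e,0xf6,0xeb}
query mem[0x11]=0x1f, mem[0x1b]=0x18, mem[0x03]=0xeb, mem[0x12]=0x0e, mem[0x06]=0x2c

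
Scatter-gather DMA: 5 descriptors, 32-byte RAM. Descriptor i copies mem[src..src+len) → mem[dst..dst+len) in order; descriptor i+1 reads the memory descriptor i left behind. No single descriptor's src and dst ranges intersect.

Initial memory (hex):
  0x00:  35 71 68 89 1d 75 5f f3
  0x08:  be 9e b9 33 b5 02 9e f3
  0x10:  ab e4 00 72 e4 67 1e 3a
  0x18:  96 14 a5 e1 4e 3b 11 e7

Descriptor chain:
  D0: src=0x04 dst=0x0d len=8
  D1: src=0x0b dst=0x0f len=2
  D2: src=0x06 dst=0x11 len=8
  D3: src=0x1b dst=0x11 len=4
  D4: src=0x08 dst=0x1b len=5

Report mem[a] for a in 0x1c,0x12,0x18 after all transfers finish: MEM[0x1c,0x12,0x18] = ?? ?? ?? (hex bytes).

MEM[0x1c,0x12,0x18] = 9e 4e 1d

D0: mem[0x0d..0x14] <- [1d 75 5f f3 be 9e b9 33]
D1: mem[0x0f..0x10] <- [33 b5]
D2: mem[0x11..0x18] <- [5f f3 be 9e b9 33 b5 1d]
D3: mem[0x11..0x14] <- [e1 4e 3b 11]
D4: mem[0x1b..0x1f] <- [be 9e b9 33 b5]
query mem[0x1c]=0x9e, mem[0x12]=0x4e, mem[0x18]=0x1d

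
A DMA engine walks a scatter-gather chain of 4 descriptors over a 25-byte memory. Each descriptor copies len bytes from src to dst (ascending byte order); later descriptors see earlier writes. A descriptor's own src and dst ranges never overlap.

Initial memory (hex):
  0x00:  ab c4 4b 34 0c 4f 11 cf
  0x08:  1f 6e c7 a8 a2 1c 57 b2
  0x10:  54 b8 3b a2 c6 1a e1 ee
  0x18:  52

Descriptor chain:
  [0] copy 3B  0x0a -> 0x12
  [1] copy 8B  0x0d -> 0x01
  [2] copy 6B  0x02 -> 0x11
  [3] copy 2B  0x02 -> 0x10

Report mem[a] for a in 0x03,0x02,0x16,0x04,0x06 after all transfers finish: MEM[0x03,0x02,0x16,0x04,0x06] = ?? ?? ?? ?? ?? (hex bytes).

  after D0: wrote 3B at 0x12 = c7a8a2
  after D1: wrote 8B at 0x01 = 1c57b254b8c7a8a2
  after D2: wrote 6B at 0x11 = 57b254b8c7a8
  after D3: wrote 2B at 0x10 = 57b2
query mem[0x03]=0xb2, mem[0x02]=0x57, mem[0x16]=0xa8, mem[0x04]=0x54, mem[0x06]=0xc7

MEM[0x03,0x02,0x16,0x04,0x06] = b2 57 a8 54 c7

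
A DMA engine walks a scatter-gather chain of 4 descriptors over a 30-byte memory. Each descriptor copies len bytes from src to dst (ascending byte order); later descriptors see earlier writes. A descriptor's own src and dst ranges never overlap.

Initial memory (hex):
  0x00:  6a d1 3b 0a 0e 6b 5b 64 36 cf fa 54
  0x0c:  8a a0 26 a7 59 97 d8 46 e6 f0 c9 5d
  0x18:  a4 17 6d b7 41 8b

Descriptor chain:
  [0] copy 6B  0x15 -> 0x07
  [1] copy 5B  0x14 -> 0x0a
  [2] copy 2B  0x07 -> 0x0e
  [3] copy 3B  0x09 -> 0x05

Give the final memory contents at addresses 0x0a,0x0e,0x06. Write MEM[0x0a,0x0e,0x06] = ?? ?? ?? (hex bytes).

MEM[0x0a,0x0e,0x06] = e6 f0 e6

D0: mem[0x07..0x0c] <- [f0 c9 5d a4 17 6d]
D1: mem[0x0a..0x0e] <- [e6 f0 c9 5d a4]
D2: mem[0x0e..0x0f] <- [f0 c9]
D3: mem[0x05..0x07] <- [5d e6 f0]
query mem[0x0a]=0xe6, mem[0x0e]=0xf0, mem[0x06]=0xe6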